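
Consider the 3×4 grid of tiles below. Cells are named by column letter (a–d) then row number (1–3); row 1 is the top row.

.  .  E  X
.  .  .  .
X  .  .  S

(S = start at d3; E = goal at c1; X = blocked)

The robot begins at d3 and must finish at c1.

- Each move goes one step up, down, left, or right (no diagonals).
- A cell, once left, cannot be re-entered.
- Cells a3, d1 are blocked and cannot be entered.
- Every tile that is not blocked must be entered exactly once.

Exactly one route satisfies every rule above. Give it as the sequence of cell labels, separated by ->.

Need to visit all 10 open cells exactly once, starting at d3 and ending at c1.
Route from d3: up 1 to d2, left 1 to c2, down 1 to c3, left 1 to b3, up 1 to b2, left 1 to a2, up 1 to a1, right 2 to c1 — 9 moves in all.
Check: all 10 open cells covered.

d3 -> d2 -> c2 -> c3 -> b3 -> b2 -> a2 -> a1 -> b1 -> c1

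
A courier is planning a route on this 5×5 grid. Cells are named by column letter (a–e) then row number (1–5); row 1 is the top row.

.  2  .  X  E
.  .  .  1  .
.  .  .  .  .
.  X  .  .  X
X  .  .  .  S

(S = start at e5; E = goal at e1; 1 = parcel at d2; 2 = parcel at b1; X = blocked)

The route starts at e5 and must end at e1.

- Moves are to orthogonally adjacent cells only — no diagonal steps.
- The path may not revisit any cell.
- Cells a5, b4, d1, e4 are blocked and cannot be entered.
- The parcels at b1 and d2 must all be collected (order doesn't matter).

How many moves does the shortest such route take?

12

Any route passes through b1 and d2 in some order between e5 and e1. Summing Manhattan distances along each leg and taking the cheapest ordering (e5 → d2 → b1 → e1) gives a lower bound of 4 + 3 + 3 = 10 moves.
That bound ignores the blocked cells. Measuring each leg by the fewest moves that actually steer around them (e5→d2: 4; d2→b1: 3; b1→e1: 5) raises the lower bound to 12.
A route of 12 moves exists: e5 → d5 → d4 → d3 → c3 → b3 → b2 → b1 → c1 → c2 → d2 → e2 → e1.
Since 12 matches that lower bound, it is optimal.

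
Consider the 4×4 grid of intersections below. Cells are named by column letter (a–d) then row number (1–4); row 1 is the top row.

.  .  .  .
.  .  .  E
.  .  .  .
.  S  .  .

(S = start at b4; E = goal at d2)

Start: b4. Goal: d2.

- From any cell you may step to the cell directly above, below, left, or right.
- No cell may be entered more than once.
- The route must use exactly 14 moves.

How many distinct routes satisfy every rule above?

4

Need simple routes of exactly 14 moves from b4 to d2 (Manhattan distance 4, so 5 moves are spent on a detour and 5 undoing it).
Enumerating: b4 a4 a3 a2 a1 b1 c1 c2 b2 b3 c3 c4 d4 d3 d2 | b4 a4 a3 b3 b2 a2 a1 b1 c1 c2 c3 c4 d4 d3 d2 | b4 c4 d4 d3 c3 c2 b2 b3 a3 a2 a1 b1 c1 d1 d2 | b4 c4 d4 d3 c3 b3 a3 a2 a1 b1 b2 c2 c1 d1 d2.
That gives 4 routes.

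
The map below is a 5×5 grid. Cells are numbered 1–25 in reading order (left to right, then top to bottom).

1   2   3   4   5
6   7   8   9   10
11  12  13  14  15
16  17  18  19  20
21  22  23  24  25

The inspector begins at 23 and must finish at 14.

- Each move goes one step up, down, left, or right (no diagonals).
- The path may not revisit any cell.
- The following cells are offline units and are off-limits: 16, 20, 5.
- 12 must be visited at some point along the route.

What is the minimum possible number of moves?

Any route passes through 12 somewhere between 23 and 14. Summing Manhattan distances along the two legs (23 → 12 → 14) gives a lower bound of 3 + 2 = 5 moves.
A route of 5 moves achieves this: 23 → 18 → 17 → 12 → 13 → 14.
Since 5 matches the lower bound, it is optimal.

5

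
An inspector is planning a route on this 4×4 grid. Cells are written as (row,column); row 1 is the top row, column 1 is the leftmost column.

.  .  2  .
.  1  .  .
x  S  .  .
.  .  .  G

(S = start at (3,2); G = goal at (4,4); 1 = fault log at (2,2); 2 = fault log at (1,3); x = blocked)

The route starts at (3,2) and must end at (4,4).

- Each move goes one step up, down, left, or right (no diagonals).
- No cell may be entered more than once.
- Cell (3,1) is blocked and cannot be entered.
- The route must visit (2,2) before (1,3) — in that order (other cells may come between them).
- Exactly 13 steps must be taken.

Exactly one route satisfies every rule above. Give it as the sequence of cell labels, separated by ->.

The waypoints must appear in the order (2,2), (1,3), with no cell reused.
Route from (3,2): down 1 to (4,2), right 1 to (4,3), up 2 to (2,3), left 2 to (2,1), up 1 to (1,1), right 3 to (1,4), down 3 to (4,4) — 13 moves in all.
Check: order respected (1 at step 5, 2 at step 9); 13 moves as required.

(3,2) -> (4,2) -> (4,3) -> (3,3) -> (2,3) -> (2,2) -> (2,1) -> (1,1) -> (1,2) -> (1,3) -> (1,4) -> (2,4) -> (3,4) -> (4,4)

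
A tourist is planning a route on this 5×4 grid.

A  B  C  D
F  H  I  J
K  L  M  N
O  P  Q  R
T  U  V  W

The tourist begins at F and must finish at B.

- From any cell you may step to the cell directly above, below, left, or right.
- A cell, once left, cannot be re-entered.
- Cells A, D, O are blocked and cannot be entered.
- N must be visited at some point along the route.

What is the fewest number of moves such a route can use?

Any route passes through N somewhere between F and B. Summing Manhattan distances along the two legs (F → N → B) gives a lower bound of 4 + 4 = 8 moves.
A route of 8 moves achieves this: F → K → L → M → N → J → I → C → B.
Since 8 matches the lower bound, it is optimal.

8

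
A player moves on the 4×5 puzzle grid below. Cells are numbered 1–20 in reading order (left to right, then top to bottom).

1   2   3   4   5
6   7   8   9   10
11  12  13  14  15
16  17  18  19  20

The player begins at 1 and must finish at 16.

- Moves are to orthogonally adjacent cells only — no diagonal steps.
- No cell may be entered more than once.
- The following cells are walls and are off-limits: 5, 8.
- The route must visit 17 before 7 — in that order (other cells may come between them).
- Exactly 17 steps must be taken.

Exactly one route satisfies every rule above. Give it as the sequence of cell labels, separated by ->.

The waypoints must appear in the order 17, 7, with no cell reused.
Route from 1: 3× right (reaching 4), down to 9, right to 10, 2× down (reaching 20), left to 19, up to 14, left to 13, down to 18, left to 17, 2× up (reaching 7), left to 6, 2× down (reaching 16) — 17 moves in all.
Check: order respected (17 at step 12, 7 at step 14); 17 moves as required.

1 -> 2 -> 3 -> 4 -> 9 -> 10 -> 15 -> 20 -> 19 -> 14 -> 13 -> 18 -> 17 -> 12 -> 7 -> 6 -> 11 -> 16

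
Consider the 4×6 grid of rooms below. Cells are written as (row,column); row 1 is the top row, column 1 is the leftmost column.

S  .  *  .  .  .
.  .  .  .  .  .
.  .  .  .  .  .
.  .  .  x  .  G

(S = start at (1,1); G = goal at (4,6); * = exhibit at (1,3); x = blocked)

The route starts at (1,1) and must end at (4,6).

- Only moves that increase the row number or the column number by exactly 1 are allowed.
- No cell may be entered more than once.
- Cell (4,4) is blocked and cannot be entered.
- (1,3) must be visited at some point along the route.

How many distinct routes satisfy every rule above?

A right/down-only route from (1,1) to (4,6) makes exactly 3 down-moves and 5 right-moves in some order.
With no other constraints that would be C(8,3) = 56 routes.
Split at (1,3) and multiply the segment counts (each segment already excludes blocked cells): (1,1)→(1,3): 1; (1,3)→(4,6): 16; product = 16.
That gives 16 routes.

16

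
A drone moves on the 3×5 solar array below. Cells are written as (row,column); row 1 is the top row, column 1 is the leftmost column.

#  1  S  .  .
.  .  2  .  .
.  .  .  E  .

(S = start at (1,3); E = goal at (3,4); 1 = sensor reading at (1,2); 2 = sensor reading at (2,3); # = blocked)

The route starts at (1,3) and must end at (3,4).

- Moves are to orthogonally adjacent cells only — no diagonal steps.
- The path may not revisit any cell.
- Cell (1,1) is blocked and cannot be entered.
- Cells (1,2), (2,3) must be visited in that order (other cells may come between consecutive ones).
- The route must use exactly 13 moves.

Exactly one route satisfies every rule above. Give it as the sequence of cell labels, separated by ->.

The waypoints must appear in the order (1,2), (2,3), with no cell reused.
Route from (1,3): left to (1,2), down to (2,2), left to (2,1), down to (3,1), 2× right (reaching (3,3)), up to (2,3), right to (2,4), up to (1,4), right to (1,5), 2× down (reaching (3,5)), left to (3,4) — 13 moves in all.
Check: order respected (1 at step 1, 2 at step 7); 13 moves as required.

(1,3) -> (1,2) -> (2,2) -> (2,1) -> (3,1) -> (3,2) -> (3,3) -> (2,3) -> (2,4) -> (1,4) -> (1,5) -> (2,5) -> (3,5) -> (3,4)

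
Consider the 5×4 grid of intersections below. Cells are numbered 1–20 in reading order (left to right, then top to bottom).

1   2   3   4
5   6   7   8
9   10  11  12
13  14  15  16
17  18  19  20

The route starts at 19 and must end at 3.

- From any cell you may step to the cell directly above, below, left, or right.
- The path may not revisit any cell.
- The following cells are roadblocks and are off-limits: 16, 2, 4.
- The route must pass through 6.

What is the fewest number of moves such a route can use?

6

Any route passes through 6 somewhere between 19 and 3. Summing Manhattan distances along the two legs (19 → 6 → 3) gives a lower bound of 4 + 2 = 6 moves.
A route of 6 moves achieves this: 19 → 15 → 11 → 10 → 6 → 7 → 3.
Since 6 matches the lower bound, it is optimal.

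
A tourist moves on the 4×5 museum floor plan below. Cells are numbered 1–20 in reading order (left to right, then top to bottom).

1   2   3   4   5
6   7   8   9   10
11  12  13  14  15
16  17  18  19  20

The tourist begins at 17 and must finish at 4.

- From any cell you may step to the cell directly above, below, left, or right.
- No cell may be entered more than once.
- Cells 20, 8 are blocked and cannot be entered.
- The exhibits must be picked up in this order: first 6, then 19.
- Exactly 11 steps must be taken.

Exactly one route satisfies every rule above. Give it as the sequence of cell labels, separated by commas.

The waypoints must appear in the order 6, 19, with no cell reused.
Route from 17: left 1 to 16, up 2 to 6, right 1 to 7, down 1 to 12, right 1 to 13, down 1 to 18, right 1 to 19, up 3 to 4 — 11 moves in all.
Check: order respected (6 at step 3, 19 at step 8); 11 moves as required.

17, 16, 11, 6, 7, 12, 13, 18, 19, 14, 9, 4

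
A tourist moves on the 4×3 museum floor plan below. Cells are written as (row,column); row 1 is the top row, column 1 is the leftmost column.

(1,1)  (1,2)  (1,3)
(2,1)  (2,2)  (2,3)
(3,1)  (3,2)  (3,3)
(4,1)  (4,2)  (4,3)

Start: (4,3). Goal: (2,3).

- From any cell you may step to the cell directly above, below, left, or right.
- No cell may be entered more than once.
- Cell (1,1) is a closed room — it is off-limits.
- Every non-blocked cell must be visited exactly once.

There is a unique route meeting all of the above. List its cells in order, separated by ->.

Need to visit all 11 open cells exactly once, starting at (4,3) and ending at (2,3).
Route from (4,3): up to (3,3), left to (3,2), down to (4,2), left to (4,1), 2× up (reaching (2,1)), right to (2,2), up to (1,2), right to (1,3), down to (2,3) — 10 moves in all.
Check: all 11 open cells covered.

(4,3) -> (3,3) -> (3,2) -> (4,2) -> (4,1) -> (3,1) -> (2,1) -> (2,2) -> (1,2) -> (1,3) -> (2,3)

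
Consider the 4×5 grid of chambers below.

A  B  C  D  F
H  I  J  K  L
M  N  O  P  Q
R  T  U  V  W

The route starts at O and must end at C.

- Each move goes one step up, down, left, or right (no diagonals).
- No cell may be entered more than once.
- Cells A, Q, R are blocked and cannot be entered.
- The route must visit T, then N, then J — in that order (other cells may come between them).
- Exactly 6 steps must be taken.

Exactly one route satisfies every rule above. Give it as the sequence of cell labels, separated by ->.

O -> U -> T -> N -> I -> J -> C

The waypoints must appear in the order T, N, J, with no cell reused.
Route from O: down to U, left to T, 2× up (reaching I), right to J, up to C — 6 moves in all.
Check: order respected (T at step 2, N at step 3, J at step 5); 6 moves as required.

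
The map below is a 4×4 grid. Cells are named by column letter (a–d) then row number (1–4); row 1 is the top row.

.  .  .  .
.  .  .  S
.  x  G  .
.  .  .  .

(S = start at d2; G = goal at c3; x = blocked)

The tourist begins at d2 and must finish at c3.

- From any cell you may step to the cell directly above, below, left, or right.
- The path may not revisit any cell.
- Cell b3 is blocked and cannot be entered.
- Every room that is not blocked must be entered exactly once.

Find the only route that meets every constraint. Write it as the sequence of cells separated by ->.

Need to visit all 15 open cells exactly once, starting at d2 and ending at c3.
Cell a3 has only two open neighbours (a2 and a4), so the path must pass straight through it: one of those is the cell it's entered from and the other is where it exits.
Route from d2: up 1 to d1, left 1 to c1, down 1 to c2, left 1 to b2, up 1 to b1, left 1 to a1, down 3 to a4, right 3 to d4, up 1 to d3, left 1 to c3 — 14 moves in all.
Check: all 15 open cells covered.

d2 -> d1 -> c1 -> c2 -> b2 -> b1 -> a1 -> a2 -> a3 -> a4 -> b4 -> c4 -> d4 -> d3 -> c3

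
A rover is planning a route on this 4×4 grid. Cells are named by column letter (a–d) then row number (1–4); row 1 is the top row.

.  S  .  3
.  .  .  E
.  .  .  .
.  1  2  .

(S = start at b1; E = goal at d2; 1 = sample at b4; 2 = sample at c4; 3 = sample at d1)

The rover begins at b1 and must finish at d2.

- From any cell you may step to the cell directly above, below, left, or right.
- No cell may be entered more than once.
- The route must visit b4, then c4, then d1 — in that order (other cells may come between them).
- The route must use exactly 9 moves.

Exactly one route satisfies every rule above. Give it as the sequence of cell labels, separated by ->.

The waypoints must appear in the order b4, c4, d1, with no cell reused.
Route from b1: 3× down (reaching b4), right to c4, 3× up (reaching c1), right to d1, down to d2 — 9 moves in all.
Check: order respected (1 at step 3, 2 at step 4, 3 at step 8); 9 moves as required.

b1 -> b2 -> b3 -> b4 -> c4 -> c3 -> c2 -> c1 -> d1 -> d2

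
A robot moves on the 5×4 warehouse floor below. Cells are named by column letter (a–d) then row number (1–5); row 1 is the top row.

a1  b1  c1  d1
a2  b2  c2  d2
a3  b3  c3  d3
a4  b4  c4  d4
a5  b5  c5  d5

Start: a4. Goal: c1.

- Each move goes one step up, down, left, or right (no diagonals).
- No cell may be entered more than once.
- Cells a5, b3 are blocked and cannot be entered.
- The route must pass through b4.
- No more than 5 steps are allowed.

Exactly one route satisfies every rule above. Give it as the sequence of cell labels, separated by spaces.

a4 b4 c4 c3 c2 c1

The 5-move cap with required stops at b4 leaves no slack for detours.
Route from a4: right 2 to c4, up 3 to c1 — 5 moves in all.
Check: all required cells visited; 5 ≤ 5 moves.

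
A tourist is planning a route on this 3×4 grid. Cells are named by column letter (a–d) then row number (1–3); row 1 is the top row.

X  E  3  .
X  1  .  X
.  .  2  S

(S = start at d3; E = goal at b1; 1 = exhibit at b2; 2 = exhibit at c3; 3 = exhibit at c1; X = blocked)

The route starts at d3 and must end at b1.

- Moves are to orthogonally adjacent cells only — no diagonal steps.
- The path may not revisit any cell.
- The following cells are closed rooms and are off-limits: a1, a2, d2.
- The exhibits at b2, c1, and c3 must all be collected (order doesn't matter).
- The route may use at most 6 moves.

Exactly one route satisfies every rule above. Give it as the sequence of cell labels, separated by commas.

d3, c3, b3, b2, c2, c1, b1

The 6-move cap with required stops at b2, c1, c3 leaves no slack for detours.
Route from d3: left 2 to b3, up 1 to b2, right 1 to c2, up 1 to c1, left 1 to b1 — 6 moves in all.
Check: all required cells visited; 6 ≤ 6 moves.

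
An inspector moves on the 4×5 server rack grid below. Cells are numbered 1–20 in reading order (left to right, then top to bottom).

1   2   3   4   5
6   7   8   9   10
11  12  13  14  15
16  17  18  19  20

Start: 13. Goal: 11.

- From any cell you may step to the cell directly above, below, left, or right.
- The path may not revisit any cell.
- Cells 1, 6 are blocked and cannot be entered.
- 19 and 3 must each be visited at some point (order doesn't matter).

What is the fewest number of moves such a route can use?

10

Any route passes through 19 and 3 in some order between 13 and 11. Summing Manhattan distances along each leg and taking the cheapest ordering (13 → 19 → 3 → 11) gives a lower bound of 2 + 4 + 4 = 10 moves.
A route of 10 moves achieves this: 13 → 8 → 3 → 4 → 9 → 14 → 19 → 18 → 17 → 12 → 11.
Since 10 matches the lower bound, it is optimal.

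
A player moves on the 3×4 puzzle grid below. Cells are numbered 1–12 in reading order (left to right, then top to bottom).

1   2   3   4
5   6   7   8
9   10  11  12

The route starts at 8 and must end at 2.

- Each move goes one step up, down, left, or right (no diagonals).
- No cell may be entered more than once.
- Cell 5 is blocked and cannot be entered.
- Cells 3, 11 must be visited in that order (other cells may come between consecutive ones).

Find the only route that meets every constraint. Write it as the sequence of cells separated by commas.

8, 4, 3, 7, 11, 10, 6, 2

The waypoints must appear in the order 3, 11, with no cell reused.
Route from 8: up 1 to 4, left 1 to 3, down 2 to 11, left 1 to 10, up 2 to 2 — 7 moves in all.
Check: order respected (3 at step 2, 11 at step 4).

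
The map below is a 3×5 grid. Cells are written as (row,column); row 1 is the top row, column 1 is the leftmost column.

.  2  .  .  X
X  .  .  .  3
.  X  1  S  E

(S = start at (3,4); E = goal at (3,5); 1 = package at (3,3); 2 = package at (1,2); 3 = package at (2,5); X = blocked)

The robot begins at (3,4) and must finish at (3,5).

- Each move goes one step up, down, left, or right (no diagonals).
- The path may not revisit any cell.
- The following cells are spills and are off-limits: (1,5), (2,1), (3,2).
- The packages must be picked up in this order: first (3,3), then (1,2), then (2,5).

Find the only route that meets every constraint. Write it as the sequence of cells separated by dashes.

(3,4) - (3,3) - (2,3) - (2,2) - (1,2) - (1,3) - (1,4) - (2,4) - (2,5) - (3,5)

The waypoints must appear in the order (3,3), (1,2), (2,5), with no cell reused.
Route from (3,4): left to (3,3), up to (2,3), left to (2,2), up to (1,2), 2× right (reaching (1,4)), down to (2,4), right to (2,5), down to (3,5) — 9 moves in all.
Check: order respected (1 at step 1, 2 at step 4, 3 at step 8).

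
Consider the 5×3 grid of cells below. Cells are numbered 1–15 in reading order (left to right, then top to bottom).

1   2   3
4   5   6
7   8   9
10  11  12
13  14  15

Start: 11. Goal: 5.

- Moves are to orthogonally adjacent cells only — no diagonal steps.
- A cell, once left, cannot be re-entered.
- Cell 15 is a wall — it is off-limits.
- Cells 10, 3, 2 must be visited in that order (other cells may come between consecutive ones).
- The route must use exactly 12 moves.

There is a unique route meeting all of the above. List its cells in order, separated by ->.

The waypoints must appear in the order 10, 3, 2, with no cell reused.
Route from 11: down 1 to 14, left 1 to 13, up 2 to 7, right 2 to 9, up 2 to 3, left 2 to 1, down 1 to 4, right 1 to 5 — 12 moves in all.
Check: order respected (10 at step 3, 3 at step 8, 2 at step 9); 12 moves as required.

11 -> 14 -> 13 -> 10 -> 7 -> 8 -> 9 -> 6 -> 3 -> 2 -> 1 -> 4 -> 5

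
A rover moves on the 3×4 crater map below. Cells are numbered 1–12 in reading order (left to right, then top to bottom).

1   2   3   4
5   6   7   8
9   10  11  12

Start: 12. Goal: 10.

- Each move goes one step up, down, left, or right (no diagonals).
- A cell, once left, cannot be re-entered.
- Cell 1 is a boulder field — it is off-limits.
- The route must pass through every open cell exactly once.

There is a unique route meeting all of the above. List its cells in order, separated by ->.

12 -> 11 -> 7 -> 8 -> 4 -> 3 -> 2 -> 6 -> 5 -> 9 -> 10

Need to visit all 11 open cells exactly once, starting at 12 and ending at 10.
Cell 9 has only two open neighbours (5 and 10), so the path must pass straight through it: one of those is the cell it's entered from and the other is where it exits.
Route from 12: left to 11, up to 7, right to 8, up to 4, 2× left (reaching 2), down to 6, left to 5, down to 9, right to 10 — 10 moves in all.
Check: all 11 open cells covered.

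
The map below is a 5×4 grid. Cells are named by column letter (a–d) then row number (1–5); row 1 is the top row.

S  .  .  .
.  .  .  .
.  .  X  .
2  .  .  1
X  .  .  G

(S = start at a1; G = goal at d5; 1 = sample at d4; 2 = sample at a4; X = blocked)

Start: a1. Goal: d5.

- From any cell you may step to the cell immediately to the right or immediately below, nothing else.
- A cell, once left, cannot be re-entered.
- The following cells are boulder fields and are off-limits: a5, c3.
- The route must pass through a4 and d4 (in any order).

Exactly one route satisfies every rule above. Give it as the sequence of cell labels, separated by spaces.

a1 a2 a3 a4 b4 c4 d4 d5

Moves only go right or down, so the column and row indices never decrease.
Route from a1: down 3 to a4, right 3 to d4, down 1 to d5 — 7 moves in all.
Check: all required cells visited.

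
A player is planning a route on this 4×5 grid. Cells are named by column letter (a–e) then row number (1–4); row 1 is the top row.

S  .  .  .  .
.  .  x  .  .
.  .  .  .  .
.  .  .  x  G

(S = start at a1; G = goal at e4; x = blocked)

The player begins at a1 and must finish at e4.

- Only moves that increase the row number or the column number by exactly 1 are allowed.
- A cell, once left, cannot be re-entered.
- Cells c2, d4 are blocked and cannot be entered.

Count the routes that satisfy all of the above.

6

A right/down-only route from a1 to e4 makes exactly 3 down-moves and 4 right-moves in some order.
With no other constraints that would be C(7,3) = 35 routes.
Subtract routes through each blocked cell (inclusion–exclusion for overlaps): − through c2: 18 − through d4: 20 + through c2&d4: 9 → 6.
That gives 6 routes.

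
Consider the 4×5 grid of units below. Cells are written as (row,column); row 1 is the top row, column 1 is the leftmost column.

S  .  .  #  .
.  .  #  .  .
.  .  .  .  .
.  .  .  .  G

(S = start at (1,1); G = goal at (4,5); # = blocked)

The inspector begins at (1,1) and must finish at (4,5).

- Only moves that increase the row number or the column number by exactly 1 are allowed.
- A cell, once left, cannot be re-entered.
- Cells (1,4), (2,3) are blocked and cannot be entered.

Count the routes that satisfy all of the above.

A right/down-only route from (1,1) to (4,5) makes exactly 3 down-moves and 4 right-moves in some order.
With no other constraints that would be C(7,3) = 35 routes.
Subtract routes through each blocked cell (inclusion–exclusion for overlaps): − through (1,4): 4 − through (2,3): 18 → 13.
That gives 13 routes.

13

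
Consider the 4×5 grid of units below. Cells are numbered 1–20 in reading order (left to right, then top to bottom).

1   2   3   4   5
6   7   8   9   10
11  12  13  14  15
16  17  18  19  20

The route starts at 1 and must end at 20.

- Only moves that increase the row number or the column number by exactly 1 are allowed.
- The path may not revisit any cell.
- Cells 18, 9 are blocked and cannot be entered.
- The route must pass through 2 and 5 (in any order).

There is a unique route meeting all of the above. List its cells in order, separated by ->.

Moves only go right or down, so the column and row indices never decrease.
Route from 1: right 4 to 5, down 3 to 20 — 7 moves in all.
Check: all required cells visited.

1 -> 2 -> 3 -> 4 -> 5 -> 10 -> 15 -> 20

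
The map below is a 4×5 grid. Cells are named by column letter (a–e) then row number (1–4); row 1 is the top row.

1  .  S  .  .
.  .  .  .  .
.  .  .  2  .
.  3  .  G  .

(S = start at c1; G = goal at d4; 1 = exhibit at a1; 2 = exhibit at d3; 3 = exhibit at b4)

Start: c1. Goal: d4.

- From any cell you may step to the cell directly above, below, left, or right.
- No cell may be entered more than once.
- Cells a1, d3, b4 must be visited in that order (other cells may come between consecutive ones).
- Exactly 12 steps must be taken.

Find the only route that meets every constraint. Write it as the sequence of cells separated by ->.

c1 -> b1 -> a1 -> a2 -> b2 -> c2 -> d2 -> d3 -> c3 -> b3 -> b4 -> c4 -> d4

The waypoints must appear in the order a1, d3, b4, with no cell reused.
Route from c1: 2× left (reaching a1), down to a2, 3× right (reaching d2), down to d3, 2× left (reaching b3), down to b4, 2× right (reaching d4) — 12 moves in all.
Check: order respected (1 at step 2, 2 at step 7, 3 at step 10); 12 moves as required.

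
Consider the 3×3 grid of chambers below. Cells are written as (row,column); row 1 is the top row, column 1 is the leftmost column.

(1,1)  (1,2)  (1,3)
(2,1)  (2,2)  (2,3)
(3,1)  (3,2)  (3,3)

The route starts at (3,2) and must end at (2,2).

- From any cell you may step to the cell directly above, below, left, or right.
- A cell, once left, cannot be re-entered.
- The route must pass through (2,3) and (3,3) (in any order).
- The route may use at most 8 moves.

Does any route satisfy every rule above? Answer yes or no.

One route that works: (3,2) → (3,3) → (2,3) → (2,2).

yes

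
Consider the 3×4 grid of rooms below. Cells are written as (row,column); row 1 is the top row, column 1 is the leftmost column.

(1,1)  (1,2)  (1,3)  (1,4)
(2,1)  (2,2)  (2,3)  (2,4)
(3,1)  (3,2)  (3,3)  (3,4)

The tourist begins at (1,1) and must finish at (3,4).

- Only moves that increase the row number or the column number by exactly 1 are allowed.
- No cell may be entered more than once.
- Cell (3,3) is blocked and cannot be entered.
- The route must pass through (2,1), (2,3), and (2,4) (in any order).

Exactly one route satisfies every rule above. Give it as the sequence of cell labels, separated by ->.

Moves only go right or down, so the column and row indices never decrease.
Route from (1,1): down to (2,1), 3× right (reaching (2,4)), down to (3,4) — 5 moves in all.
Check: all required cells visited.

(1,1) -> (2,1) -> (2,2) -> (2,3) -> (2,4) -> (3,4)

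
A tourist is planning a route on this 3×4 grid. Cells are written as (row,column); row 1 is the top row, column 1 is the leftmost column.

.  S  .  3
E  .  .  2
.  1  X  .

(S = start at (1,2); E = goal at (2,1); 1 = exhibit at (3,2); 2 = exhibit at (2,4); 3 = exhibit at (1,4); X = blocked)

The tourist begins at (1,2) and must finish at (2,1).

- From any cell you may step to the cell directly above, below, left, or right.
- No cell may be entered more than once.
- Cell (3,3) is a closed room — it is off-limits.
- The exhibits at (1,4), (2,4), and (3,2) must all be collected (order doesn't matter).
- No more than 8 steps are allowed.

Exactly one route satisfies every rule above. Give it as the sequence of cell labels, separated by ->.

The 8-move cap with required stops at (1,4), (2,4), (3,2) leaves no slack for detours.
Route from (1,2): right 2 to (1,4), down 1 to (2,4), left 2 to (2,2), down 1 to (3,2), left 1 to (3,1), up 1 to (2,1) — 8 moves in all.
Check: all required cells visited; 8 ≤ 8 moves.

(1,2) -> (1,3) -> (1,4) -> (2,4) -> (2,3) -> (2,2) -> (3,2) -> (3,1) -> (2,1)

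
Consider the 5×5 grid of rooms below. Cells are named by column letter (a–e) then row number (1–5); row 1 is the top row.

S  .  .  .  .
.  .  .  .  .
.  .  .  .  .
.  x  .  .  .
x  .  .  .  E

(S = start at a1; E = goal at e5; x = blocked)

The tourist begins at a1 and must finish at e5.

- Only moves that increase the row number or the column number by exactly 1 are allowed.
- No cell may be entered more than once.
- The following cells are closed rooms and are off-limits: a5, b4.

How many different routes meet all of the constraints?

A right/down-only route from a1 to e5 makes exactly 4 down-moves and 4 right-moves in some order.
With no other constraints that would be C(8,4) = 70 routes.
Subtract routes through each blocked cell (inclusion–exclusion for overlaps): − through b4: 16 − through a5: 1 → 53.
That gives 53 routes.

53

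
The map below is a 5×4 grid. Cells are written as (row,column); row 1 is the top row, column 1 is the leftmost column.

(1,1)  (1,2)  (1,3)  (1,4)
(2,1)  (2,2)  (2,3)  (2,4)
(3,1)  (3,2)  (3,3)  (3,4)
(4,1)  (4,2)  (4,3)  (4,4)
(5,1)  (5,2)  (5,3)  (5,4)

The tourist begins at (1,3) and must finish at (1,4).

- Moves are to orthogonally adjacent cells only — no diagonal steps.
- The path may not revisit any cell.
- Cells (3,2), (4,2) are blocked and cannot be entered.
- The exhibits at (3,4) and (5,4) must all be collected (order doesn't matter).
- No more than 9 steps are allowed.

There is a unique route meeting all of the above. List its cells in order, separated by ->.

Any route must reach (3,4) and (5,4) and still end at (1,4) within 9 moves, so the order of the required stops is forced.
Route from (1,3): down 4 to (5,3), right 1 to (5,4), up 4 to (1,4) — 9 moves in all.
Check: all required cells visited; 9 ≤ 9 moves.

(1,3) -> (2,3) -> (3,3) -> (4,3) -> (5,3) -> (5,4) -> (4,4) -> (3,4) -> (2,4) -> (1,4)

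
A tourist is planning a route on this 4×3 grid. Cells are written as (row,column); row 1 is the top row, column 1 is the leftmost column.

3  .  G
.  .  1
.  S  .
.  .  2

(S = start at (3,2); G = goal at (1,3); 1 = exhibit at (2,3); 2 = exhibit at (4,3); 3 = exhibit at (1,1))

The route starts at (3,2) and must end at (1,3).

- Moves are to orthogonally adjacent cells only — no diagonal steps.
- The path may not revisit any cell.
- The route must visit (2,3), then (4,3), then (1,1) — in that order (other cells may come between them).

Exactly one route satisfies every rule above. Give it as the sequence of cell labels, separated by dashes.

(3,2) - (2,2) - (2,3) - (3,3) - (4,3) - (4,2) - (4,1) - (3,1) - (2,1) - (1,1) - (1,2) - (1,3)

The waypoints must appear in the order (2,3), (4,3), (1,1), with no cell reused.
Route from (3,2): up to (2,2), right to (2,3), 2× down (reaching (4,3)), 2× left (reaching (4,1)), 3× up (reaching (1,1)), 2× right (reaching (1,3)) — 11 moves in all.
Check: order respected (1 at step 2, 2 at step 4, 3 at step 9).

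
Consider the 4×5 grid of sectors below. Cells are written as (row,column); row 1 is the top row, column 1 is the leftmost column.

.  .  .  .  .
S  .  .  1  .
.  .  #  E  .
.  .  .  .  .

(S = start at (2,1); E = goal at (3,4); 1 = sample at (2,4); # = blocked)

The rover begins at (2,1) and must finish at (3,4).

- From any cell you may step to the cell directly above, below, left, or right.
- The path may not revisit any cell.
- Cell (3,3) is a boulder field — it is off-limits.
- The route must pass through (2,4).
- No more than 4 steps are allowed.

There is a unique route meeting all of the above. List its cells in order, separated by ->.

(2,1) -> (2,2) -> (2,3) -> (2,4) -> (3,4)

Any route must reach (2,4) and still end at (3,4) within 4 moves, so the order of the required stops is forced.
Route from (2,1): right 3 to (2,4), down 1 to (3,4) — 4 moves in all.
Check: all required cells visited; 4 ≤ 4 moves.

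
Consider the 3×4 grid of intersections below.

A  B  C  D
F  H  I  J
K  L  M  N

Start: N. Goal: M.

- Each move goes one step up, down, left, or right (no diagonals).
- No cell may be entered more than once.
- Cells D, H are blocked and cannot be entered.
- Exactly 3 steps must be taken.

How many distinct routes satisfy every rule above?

Need simple routes of exactly 3 moves from N to M (Manhattan distance 1, so 1 moves are spent on a detour and 1 undoing it).
Enumerating: N J I M.
That gives 1 route.

1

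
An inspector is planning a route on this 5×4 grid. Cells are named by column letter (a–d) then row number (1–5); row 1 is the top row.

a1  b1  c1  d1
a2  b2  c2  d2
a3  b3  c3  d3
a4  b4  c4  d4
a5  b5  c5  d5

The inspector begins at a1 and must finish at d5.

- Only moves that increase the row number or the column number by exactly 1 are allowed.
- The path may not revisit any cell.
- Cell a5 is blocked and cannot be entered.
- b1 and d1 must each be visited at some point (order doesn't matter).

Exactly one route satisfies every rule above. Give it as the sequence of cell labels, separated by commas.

a1, b1, c1, d1, d2, d3, d4, d5

Moves only go right or down, so the column and row indices never decrease.
Route from a1: 3× right (reaching d1), 4× down (reaching d5) — 7 moves in all.
Check: all required cells visited.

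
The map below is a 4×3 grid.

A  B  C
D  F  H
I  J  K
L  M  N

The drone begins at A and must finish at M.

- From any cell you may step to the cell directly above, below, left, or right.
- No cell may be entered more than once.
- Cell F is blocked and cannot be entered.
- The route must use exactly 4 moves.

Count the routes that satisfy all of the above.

Need simple routes of exactly 4 moves from A to M (Manhattan distance 4, so 0 moves are spent on a detour and 0 undoing it).
Enumerating: A D I L M | A D I J M.
That gives 2 routes.

2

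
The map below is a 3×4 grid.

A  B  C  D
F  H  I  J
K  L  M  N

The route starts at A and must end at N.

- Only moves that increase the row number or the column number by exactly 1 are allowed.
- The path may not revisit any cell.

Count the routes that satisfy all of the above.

A right/down-only route from A to N makes exactly 2 down-moves and 3 right-moves in some order.
With no other constraints that would be C(5,2) = 10 routes.
That gives 10 routes.

10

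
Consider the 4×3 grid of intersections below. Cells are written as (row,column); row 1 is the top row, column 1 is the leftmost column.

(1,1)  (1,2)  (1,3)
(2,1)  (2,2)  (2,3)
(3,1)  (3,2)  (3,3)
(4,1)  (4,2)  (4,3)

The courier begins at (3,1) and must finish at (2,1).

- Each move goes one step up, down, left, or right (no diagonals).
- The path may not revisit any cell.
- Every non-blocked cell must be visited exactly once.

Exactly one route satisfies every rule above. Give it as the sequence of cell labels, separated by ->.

(3,1) -> (4,1) -> (4,2) -> (4,3) -> (3,3) -> (3,2) -> (2,2) -> (2,3) -> (1,3) -> (1,2) -> (1,1) -> (2,1)

Need to visit all 12 open cells exactly once, starting at (3,1) and ending at (2,1).
Route from (3,1): down to (4,1), 2× right (reaching (4,3)), up to (3,3), left to (3,2), up to (2,2), right to (2,3), up to (1,3), 2× left (reaching (1,1)), down to (2,1) — 11 moves in all.
Check: all 12 open cells covered.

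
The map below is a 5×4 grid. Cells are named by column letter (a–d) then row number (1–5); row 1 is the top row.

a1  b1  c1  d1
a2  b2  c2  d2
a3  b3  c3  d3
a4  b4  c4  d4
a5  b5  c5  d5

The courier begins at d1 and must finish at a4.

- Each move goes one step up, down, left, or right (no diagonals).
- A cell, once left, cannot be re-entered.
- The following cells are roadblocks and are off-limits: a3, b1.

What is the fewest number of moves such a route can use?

6

The Manhattan distance from d1 to a4 is |1−4| + |4−1| = 6, so at least 6 moves are needed.
A route of 6 moves achieves this: d1 → d2 → d3 → d4 → c4 → b4 → a4.
Since 6 matches the lower bound, it is optimal.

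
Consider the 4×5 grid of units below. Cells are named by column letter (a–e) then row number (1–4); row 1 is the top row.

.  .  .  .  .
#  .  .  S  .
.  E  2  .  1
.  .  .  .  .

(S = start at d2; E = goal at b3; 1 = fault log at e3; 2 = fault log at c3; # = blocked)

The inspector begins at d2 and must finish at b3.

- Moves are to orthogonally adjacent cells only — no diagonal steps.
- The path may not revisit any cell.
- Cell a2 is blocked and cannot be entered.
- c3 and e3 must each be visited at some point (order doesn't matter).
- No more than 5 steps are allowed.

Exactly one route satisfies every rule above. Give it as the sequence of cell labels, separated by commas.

Any route must reach c3 and e3 and still end at b3 within 5 moves, so the order of the required stops is forced.
Route from d2: right 1 to e2, down 1 to e3, left 3 to b3 — 5 moves in all.
Check: all required cells visited; 5 ≤ 5 moves.

d2, e2, e3, d3, c3, b3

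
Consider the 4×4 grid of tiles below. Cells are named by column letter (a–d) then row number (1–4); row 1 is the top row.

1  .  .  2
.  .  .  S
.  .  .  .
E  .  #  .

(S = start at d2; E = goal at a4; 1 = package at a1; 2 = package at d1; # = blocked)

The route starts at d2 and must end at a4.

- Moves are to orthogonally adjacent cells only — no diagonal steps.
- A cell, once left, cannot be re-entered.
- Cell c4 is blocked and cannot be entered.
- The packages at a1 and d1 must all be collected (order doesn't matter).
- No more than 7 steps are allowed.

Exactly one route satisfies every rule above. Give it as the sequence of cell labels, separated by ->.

The budget equals the shortest possible length, so every move has to be on a shortest route through the required cells.
Route from d2: up to d1, 3× left (reaching a1), 3× down (reaching a4) — 7 moves in all.
Check: all required cells visited; 7 ≤ 7 moves.

d2 -> d1 -> c1 -> b1 -> a1 -> a2 -> a3 -> a4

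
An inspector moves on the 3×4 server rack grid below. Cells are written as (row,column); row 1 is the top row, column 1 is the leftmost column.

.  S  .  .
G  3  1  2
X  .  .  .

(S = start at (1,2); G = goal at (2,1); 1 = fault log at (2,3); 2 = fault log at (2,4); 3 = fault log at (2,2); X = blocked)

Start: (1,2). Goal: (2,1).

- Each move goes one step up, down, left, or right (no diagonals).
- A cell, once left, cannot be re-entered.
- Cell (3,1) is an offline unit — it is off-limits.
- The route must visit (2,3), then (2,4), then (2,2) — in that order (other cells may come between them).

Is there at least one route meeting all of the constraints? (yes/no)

One route that works: (1,2) → (1,3) → (2,3) → (2,4) → (3,4) → (3,3) → (3,2) → (2,2) → (2,1).

yes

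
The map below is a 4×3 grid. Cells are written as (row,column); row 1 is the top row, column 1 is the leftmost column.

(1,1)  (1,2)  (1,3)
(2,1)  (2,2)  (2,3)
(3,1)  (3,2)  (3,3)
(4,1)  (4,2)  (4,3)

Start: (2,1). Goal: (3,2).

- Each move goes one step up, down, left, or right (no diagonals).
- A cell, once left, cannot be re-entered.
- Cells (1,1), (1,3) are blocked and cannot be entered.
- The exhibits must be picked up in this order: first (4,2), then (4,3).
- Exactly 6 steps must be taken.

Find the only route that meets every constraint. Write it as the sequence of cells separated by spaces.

The waypoints must appear in the order (4,2), (4,3), with no cell reused.
Route from (2,1): down 2 to (4,1), right 2 to (4,3), up 1 to (3,3), left 1 to (3,2) — 6 moves in all.
Check: order respected ((4,2) at step 3, (4,3) at step 4); 6 moves as required.

(2,1) (3,1) (4,1) (4,2) (4,3) (3,3) (3,2)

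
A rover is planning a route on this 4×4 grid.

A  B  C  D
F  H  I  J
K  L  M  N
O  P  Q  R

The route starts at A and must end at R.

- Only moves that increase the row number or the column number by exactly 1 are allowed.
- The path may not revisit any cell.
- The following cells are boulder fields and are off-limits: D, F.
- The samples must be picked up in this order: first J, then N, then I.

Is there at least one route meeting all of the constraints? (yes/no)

I lies above N, so going from N to I would need an upward move — but moves only go right/down, so N cannot be visited before I.

no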